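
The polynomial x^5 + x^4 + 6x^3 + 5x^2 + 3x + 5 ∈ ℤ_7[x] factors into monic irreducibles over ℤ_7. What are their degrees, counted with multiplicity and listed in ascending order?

Write g(x) = x^5 + x^4 + 6x^3 + 5x^2 + 3x + 5.
Linear factors from roots: (x + 6).
Complete factorization: g(x) = (x + 6)·(x^2 + 3x + 5)·(x^2 + 6x + 6).
Factor degrees with multiplicity: 1 + 2 + 2 = 5.

1, 2, 2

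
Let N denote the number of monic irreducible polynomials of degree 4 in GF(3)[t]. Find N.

18

Gauss's count: N_{3}(4) = (1/4) Σ_{d|4} μ(4/d)·3^d.
Divisors of 4: 1, 2, 4; μ(4/d) for each: 0, -1, 1.
Σ = − 3^2 + 3^4 = 72.
N = 72/4 = 18.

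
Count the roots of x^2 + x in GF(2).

Write P(x) = x^2 + x.
Evaluate at each of the 2 elements of GF(2):
P(0) = 0 → root; P(1) = 0 → root.
Roots: {0, 1}.

2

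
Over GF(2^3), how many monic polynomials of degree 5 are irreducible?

Gauss's count: N_{8}(5) = (1/5) Σ_{d|5} μ(5/d)·8^d.
Divisors of 5: 1, 5; μ(5/d) for each: -1, 1.
Σ = − 8^1 + 8^5 = 32760.
N = 32760/5 = 6552.

6552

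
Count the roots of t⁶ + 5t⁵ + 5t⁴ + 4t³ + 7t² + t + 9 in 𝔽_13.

Write h(t) = t⁶ + 5t⁵ + 5t⁴ + 4t³ + 7t² + t + 9.
Evaluate at each of the 13 elements of 𝔽_13:
h(0) = 9; h(1) = 6; h(2) = 11; h(3) = 10; h(4) = 9; h(5) = 3; h(6) = 2; h(7) = 10; h(8) = 9; h(9) = 0 → root; h(10) = 10; h(11) = 0 → root; h(12) = 12.
Roots: {9, 11}.

2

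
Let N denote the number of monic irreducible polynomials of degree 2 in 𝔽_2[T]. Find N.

x^(2^2) − x is the product of all monic irreducibles of degree dividing 2; Möbius inversion gives N = (1/2) Σ μ(2/d)·2^d.
Divisors of 2: 1, 2; μ(2/d) for each: -1, 1.
Σ = − 2^1 + 2^2 = 2.
N = 2/2 = 1.

1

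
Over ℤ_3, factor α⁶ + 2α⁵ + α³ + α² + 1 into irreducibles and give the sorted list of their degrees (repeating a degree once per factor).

1, 1, 1, 1, 2

Write h(α) = α⁶ + 2α⁵ + α³ + α² + 1.
Roots in ℤ_3: h(0) = 1; h(1) = 0 → root; h(2) = 0 → root.
Linear factors from roots: (α + 2), (α + 1).
Complete factorization: h(α) = (α + 1)·(α + 2)^3·(α² + α + 2).
Factor degrees with multiplicity: 1 + 1 + 1 + 1 + 2 = 6.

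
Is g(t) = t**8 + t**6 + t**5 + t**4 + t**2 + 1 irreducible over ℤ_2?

No

Check for roots in ℤ_2: g(0) = 1; g(1) = 0 → root.
g(1) = 0, so (t − 1) divides g(t); g is reducible.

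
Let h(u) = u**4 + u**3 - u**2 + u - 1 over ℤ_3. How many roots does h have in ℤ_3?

1

Evaluate at each of the 3 elements of ℤ_3:
h(0) = 2; h(1) = 1; h(2) = 0 → root.
Roots: {2}.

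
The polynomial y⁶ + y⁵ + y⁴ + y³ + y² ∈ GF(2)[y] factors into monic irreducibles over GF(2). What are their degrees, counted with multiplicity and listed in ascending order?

Write f(y) = y⁶ + y⁵ + y⁴ + y³ + y².
Roots in GF(2): f(0) = 0 → root; f(1) = 1.
Linear factors from roots: (y).
Complete factorization: f(y) = (y)^2·(y⁴ + y³ + y² + y + 1).
Factor degrees with multiplicity: 1 + 1 + 4 = 6.

1, 1, 4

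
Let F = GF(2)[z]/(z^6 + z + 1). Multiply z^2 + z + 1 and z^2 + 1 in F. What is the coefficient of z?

Multiply in GF(2)[z]: (z^2 + z + 1)·(z^2 + 1) = z^4 + z^3 + z + 1.
Reduced: z^4 + z^3 + z + 1.

1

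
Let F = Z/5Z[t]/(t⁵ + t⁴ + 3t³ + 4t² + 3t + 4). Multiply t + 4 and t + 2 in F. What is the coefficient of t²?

1

Multiply in Z/5Z[t]: (t + 4)·(t + 2) = t² + t + 3.
Reduced: t² + t + 3.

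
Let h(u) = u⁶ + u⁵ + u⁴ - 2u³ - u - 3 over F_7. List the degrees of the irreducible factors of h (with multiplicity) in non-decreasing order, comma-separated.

Linear factors from roots: (u - 2), (u + 2).
Complete factorization: h(u) = (u + 2)·(u - 2)·(u² + 2)·(u² + u + 3).
Factor degrees with multiplicity: 1 + 1 + 2 + 2 = 6.

1, 1, 2, 2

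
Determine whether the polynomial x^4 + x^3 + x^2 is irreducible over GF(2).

No

Write m(x) = x^4 + x^3 + x^2.
Check for roots in GF(2): m(0) = 0 → root; m(1) = 1.
m(0) = 0, so (x) divides m(x); m is reducible.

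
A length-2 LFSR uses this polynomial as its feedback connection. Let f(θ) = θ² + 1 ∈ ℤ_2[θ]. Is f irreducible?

No

Check for roots in ℤ_2: f(0) = 1; f(1) = 0 → root.
f(1) = 0, so (θ − 1) divides f(θ); f is reducible.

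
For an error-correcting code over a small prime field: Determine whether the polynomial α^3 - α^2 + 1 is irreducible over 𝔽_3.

Yes

Write P(α) = α^3 - α^2 + 1.
Check for roots in 𝔽_3: P(0) = 1; P(1) = 1; P(2) = 2.
No roots. A degree-3 polynomial over a field with no linear factor is irreducible.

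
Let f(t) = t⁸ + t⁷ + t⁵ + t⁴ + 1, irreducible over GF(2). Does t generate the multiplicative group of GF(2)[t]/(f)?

No

|GF(2^8)^×| = 2^8 − 1 = 255. Prime factorization: 255 = 3·5·17.
f is primitive ⇔ t has order 255 in GF(2)[t]/(f), i.e. t^(255/q) ≠ 1 for each prime q | 255.
t^(85) mod f = t⁷ + t⁶ + t³ + t² + 1.
t^(51) mod f = 1
t^(15) mod f = t⁵ + t⁴ + t + 1.
Since t^(51) = 1, the order of t divides 51 < 255; not primitive.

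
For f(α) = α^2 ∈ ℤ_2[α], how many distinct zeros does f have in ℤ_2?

Evaluate at each of the 2 elements of ℤ_2:
f(0) = 0 → root; f(1) = 1.
Roots: {0}.

1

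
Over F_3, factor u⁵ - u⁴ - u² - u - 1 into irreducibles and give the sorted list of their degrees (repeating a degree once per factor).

Write g(u) = u⁵ - u⁴ - u² - u - 1.
Roots in F_3: g(0) = 2; g(1) = 0 → root; g(2) = 0 → root.
Linear factors from roots: (u - 1), (u + 1).
Complete factorization: g(u) = (u + 1)·(u - 1)·(u³ - u² + u + 1).
Factor degrees with multiplicity: 1 + 1 + 3 = 5.

1, 1, 3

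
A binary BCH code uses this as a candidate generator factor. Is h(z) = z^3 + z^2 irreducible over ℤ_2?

Check for roots in ℤ_2: h(0) = 0 → root; h(1) = 0 → root.
h(0) = 0, so (z) divides h(z); h is reducible.

No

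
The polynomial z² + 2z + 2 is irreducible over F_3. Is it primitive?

Yes

Write f(z) = z² + 2z + 2.
|GF(3^2)^×| = 3^2 − 1 = 8. Prime factorization: 8 = 2^3.
f is primitive ⇔ z has order 8 in GF(3)[z]/(f), i.e. z^(8/q) ≠ 1 for each prime q | 8.
z^(4) mod f = 2.
None equal 1, so z has full order 8; f is primitive.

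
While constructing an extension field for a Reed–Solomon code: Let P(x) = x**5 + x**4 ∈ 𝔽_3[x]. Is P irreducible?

Check for roots in 𝔽_3: P(0) = 0 → root; P(1) = 2; P(2) = 0 → root.
P(0) = 0, so (x) divides P(x); P is reducible.

No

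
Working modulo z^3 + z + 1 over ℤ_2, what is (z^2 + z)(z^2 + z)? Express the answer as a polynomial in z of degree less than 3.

z

Multiply in ℤ_2[z]: (z^2 + z)·(z^2 + z) = z^4 + z^2.
Reduce using z^3 ≡ z + 1 (mod z^3 + z + 1).
Reduced: z.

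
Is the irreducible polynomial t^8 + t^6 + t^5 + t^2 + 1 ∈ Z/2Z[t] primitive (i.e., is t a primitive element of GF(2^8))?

Write f(t) = t^8 + t^6 + t^5 + t^2 + 1.
|GF(2^8)^×| = 2^8 − 1 = 255. Prime factorization: 255 = 3·5·17.
f is primitive ⇔ t has order 255 in GF(2)[t]/(f), i.e. t^(255/q) ≠ 1 for each prime q | 255.
t^(85) mod f = t^7 + t^3 + 1.
t^(51) mod f = t^6 + t^5 + 1.
t^(15) mod f = t^7 + t^6 + t^5 + t^4 + t^2 + t + 1.
None equal 1, so t has full order 255; f is primitive.

Yes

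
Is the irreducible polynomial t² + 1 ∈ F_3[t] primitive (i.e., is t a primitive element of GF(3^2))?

No

Write f(t) = t² + 1.
|GF(3^2)^×| = 3^2 − 1 = 8. Prime factorization: 8 = 2^3.
f is primitive ⇔ t has order 8 in GF(3)[t]/(f), i.e. t^(8/q) ≠ 1 for each prime q | 8.
t^(4) mod f = 1
Since t^(4) = 1, the order of t divides 4 < 8; not primitive.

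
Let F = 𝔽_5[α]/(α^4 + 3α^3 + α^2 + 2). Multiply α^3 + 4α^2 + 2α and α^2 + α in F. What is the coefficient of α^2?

Multiply in 𝔽_5[α]: (α^3 + 4α^2 + 2α)·(α^2 + α) = α^5 + α^3 + 2α^2.
Reduce using α^4 ≡ 2α^3 + 4α^2 + 3 (mod α^4 + 3α^3 + α^2 + 2).
Reduced: 4α^3 + 3α + 1.

0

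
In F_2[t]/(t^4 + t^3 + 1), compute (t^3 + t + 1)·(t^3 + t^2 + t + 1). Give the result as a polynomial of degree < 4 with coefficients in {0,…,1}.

Multiply in F_2[t]: (t^3 + t + 1)·(t^3 + t^2 + t + 1) = t^6 + t^5 + t^3 + 1.
Reduce using t^4 ≡ t^3 + 1 (mod t^4 + t^3 + 1).
Reduced: t^3 + t^2 + 1.

t^3 + t^2 + 1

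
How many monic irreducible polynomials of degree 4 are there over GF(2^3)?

The number of monic irreducibles of degree 4 over GF(8) is (1/4)·Σ_{d∣4} μ(4/d) 8^d.
Divisors of 4: 1, 2, 4; μ(4/d) for each: 0, -1, 1.
Σ = − 8^2 + 8^4 = 4032.
N = 4032/4 = 1008.

1008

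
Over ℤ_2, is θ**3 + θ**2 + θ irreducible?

Write P(θ) = θ**3 + θ**2 + θ.
Check for roots in ℤ_2: P(0) = 0 → root; P(1) = 1.
P(0) = 0, so (θ) divides P(θ); P is reducible.

No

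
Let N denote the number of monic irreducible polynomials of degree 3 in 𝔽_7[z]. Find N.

Gauss's count: N_{7}(3) = (1/3) Σ_{d|3} μ(3/d)·7^d.
Divisors of 3: 1, 3; μ(3/d) for each: -1, 1.
Σ = − 7^1 + 7^3 = 336.
N = 336/3 = 112.

112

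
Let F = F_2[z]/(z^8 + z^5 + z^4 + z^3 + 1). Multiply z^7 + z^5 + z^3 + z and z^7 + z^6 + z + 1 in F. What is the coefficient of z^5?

1

Multiply in F_2[z]: (z^7 + z^5 + z^3 + z)·(z^7 + z^6 + z + 1) = z^14 + z^13 + z^12 + z^11 + z^10 + z^9 + z^6 + z^5 + z^4 + z^3 + z^2 + z.
Reduce using z^8 ≡ z^5 + z^4 + z^3 + 1 (mod z^8 + z^5 + z^4 + z^3 + 1).
Reduced: z^6 + z^5 + z^3 + z.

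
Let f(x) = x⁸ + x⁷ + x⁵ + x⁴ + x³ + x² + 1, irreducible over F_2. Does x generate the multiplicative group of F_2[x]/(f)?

|GF(2^8)^×| = 2^8 − 1 = 255. Prime factorization: 255 = 3·5·17.
f is primitive ⇔ x has order 255 in GF(2)[x]/(f), i.e. x^(255/q) ≠ 1 for each prime q | 255.
x^(85) mod f = 1
x^(51) mod f = x⁷ + x⁶ + x² + 1.
x^(15) mod f = x⁷ + x⁴ + x².
Since x^(85) = 1, the order of x divides 85 < 255; not primitive.

No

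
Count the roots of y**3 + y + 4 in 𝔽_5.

Write g(y) = y**3 + y + 4.
Evaluate at each of the 5 elements of 𝔽_5:
g(0) = 4; g(1) = 1; g(2) = 4; g(3) = 4; g(4) = 2.
No element is a root.

0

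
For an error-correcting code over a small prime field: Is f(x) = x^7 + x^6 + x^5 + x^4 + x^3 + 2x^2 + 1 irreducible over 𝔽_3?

Yes

Check for roots in 𝔽_3: f(0) = 1; f(1) = 2; f(2) = 2.
No roots, so no linear factors.
Monic irreducibles of degree 2 over GF(3): x^2 + 1, x^2 + x + 2, x^2 + 2x + 2.
None of them divide f (all give nonzero remainder).
Degree-3 irreducible divisors: test the 8 monic irreducibles of degree 3 over GF(3).
None of them divide f (all give nonzero remainder).
No irreducible factor of degree ≤ 3 exists, so f is irreducible over GF(3).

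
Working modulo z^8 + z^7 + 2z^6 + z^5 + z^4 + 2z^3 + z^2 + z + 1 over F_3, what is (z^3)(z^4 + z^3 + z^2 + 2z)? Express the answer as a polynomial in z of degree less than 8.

z^7 + z^6 + z^5 + 2z^4

Multiply in F_3[z]: (z^3)·(z^4 + z^3 + z^2 + 2z) = z^7 + z^6 + z^5 + 2z^4.
Reduced: z^7 + z^6 + z^5 + 2z^4.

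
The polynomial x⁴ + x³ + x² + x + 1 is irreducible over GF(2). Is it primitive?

No

Write f(x) = x⁴ + x³ + x² + x + 1.
|GF(2^4)^×| = 2^4 − 1 = 15. Prime factorization: 15 = 3·5.
f is primitive ⇔ x has order 15 in GF(2)[x]/(f), i.e. x^(15/q) ≠ 1 for each prime q | 15.
x^(5) mod f = 1
x^(3) mod f = x³.
Since x^(5) = 1, the order of x divides 5 < 15; not primitive.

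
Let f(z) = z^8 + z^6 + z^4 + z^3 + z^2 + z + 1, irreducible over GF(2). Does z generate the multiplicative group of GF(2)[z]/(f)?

Yes

|GF(2^8)^×| = 2^8 − 1 = 255. Prime factorization: 255 = 3·5·17.
f is primitive ⇔ z has order 255 in GF(2)[z]/(f), i.e. z^(255/q) ≠ 1 for each prime q | 255.
z^(85) mod f = z^4 + z^3 + z.
z^(51) mod f = z^6 + z^3.
z^(15) mod f = z^6 + z + 1.
None equal 1, so z has full order 255; f is primitive.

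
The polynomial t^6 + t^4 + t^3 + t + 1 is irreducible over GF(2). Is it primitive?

Yes

Write f(t) = t^6 + t^4 + t^3 + t + 1.
|GF(2^6)^×| = 2^6 − 1 = 63. Prime factorization: 63 = 3^2·7.
f is primitive ⇔ t has order 63 in GF(2)[t]/(f), i.e. t^(63/q) ≠ 1 for each prime q | 63.
t^(21) mod f = t^3 + t^2 + t.
t^(9) mod f = t^5 + t^4 + t^2 + 1.
None equal 1, so t has full order 63; f is primitive.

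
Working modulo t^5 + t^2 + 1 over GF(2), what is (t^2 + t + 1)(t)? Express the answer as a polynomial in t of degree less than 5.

t^3 + t^2 + t

Multiply in GF(2)[t]: (t^2 + t + 1)·(t) = t^3 + t^2 + t.
Reduced: t^3 + t^2 + t.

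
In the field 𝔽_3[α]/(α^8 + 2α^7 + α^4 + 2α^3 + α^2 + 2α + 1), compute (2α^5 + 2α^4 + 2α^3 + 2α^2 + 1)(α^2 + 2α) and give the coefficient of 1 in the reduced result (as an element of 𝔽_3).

0

Multiply in 𝔽_3[α]: (2α^5 + 2α^4 + 2α^3 + 2α^2 + 1)·(α^2 + 2α) = 2α^7 + α^3 + α^2 + 2α.
Reduced: 2α^7 + α^3 + α^2 + 2α.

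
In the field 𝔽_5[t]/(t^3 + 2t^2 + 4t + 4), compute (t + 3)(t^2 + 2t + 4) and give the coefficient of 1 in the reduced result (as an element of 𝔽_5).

3

Multiply in 𝔽_5[t]: (t + 3)·(t^2 + 2t + 4) = t^3 + 2.
Reduce using t^3 ≡ 3t^2 + t + 1 (mod t^3 + 2t^2 + 4t + 4).
Reduced: 3t^2 + t + 3.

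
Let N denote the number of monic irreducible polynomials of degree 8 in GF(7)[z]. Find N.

720300

The number of monic irreducibles of degree 8 over GF(7) is (1/8)·Σ_{d∣8} μ(8/d) 7^d.
Divisors of 8: 1, 2, 4, 8; μ(8/d) for each: 0, 0, -1, 1.
Σ = − 7^4 + 7^8 = 5762400.
N = 5762400/8 = 720300.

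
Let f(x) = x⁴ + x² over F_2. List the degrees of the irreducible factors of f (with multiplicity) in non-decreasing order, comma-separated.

1, 1, 1, 1

Roots in F_2: f(0) = 0 → root; f(1) = 0 → root.
Linear factors from roots: (x), (x + 1).
Complete factorization: f(x) = (x)^2·(x + 1)^2.
Factor degrees with multiplicity: 1 + 1 + 1 + 1 = 4.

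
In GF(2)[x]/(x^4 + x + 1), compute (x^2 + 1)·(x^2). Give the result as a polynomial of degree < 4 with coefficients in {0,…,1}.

x^2 + x + 1

Multiply in GF(2)[x]: (x^2 + 1)·(x^2) = x^4 + x^2.
Reduce using x^4 ≡ x + 1 (mod x^4 + x + 1).
Reduced: x^2 + x + 1.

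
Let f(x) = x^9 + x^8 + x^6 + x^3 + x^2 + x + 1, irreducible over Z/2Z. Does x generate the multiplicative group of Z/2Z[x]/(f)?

|GF(2^9)^×| = 2^9 − 1 = 511. Prime factorization: 511 = 7·73.
f is primitive ⇔ x has order 511 in GF(2)[x]/(f), i.e. x^(511/q) ≠ 1 for each prime q | 511.
x^(73) mod f = x^7 + x^5 + x^4 + x^2.
x^(7) mod f = x^7.
None equal 1, so x has full order 511; f is primitive.

Yes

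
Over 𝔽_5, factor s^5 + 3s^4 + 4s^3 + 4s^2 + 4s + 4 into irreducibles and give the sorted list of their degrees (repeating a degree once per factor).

Write f(s) = s^5 + 3s^4 + 4s^3 + 4s^2 + 4s + 4.
Roots in 𝔽_5: f(0) = 4; f(1) = 0 → root; f(2) = 0 → root; f(3) = 1; f(4) = 2.
Linear factors from roots: (s + 4), (s + 3).
Complete factorization: f(s) = (s + 3)·(s + 4)·(s^3 + s^2 + 2).
Factor degrees with multiplicity: 1 + 1 + 3 = 5.

1, 1, 3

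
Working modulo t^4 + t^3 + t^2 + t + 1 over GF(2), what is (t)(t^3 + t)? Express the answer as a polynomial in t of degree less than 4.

Multiply in GF(2)[t]: (t)·(t^3 + t) = t^4 + t^2.
Reduce using t^4 ≡ t^3 + t^2 + t + 1 (mod t^4 + t^3 + t^2 + t + 1).
Reduced: t^3 + t + 1.

t^3 + t + 1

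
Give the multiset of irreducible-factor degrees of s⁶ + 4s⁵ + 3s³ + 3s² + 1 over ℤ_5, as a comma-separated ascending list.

Write g(s) = s⁶ + 4s⁵ + 3s³ + 3s² + 1.
Roots in ℤ_5: g(0) = 1; g(1) = 2; g(2) = 4; g(3) = 0 → root; g(4) = 3.
Linear factors from roots: (s + 2).
Complete factorization: g(s) = (s + 2)·(s² + 3s + 3)·(s³ + 4s² + s + 1).
Factor degrees with multiplicity: 1 + 2 + 3 = 6.

1, 2, 3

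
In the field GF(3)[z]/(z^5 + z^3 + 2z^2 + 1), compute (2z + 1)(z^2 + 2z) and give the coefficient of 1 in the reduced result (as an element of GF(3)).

Multiply in GF(3)[z]: (2z + 1)·(z^2 + 2z) = 2z^3 + 2z^2 + 2z.
Reduced: 2z^3 + 2z^2 + 2z.

0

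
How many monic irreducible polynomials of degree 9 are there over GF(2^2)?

By the necklace-counting formula, N_4(9) = (1/9) Σ_{d|9} μ(9/d)·4^d.
Divisors of 9: 1, 3, 9; μ(9/d) for each: 0, -1, 1.
Σ = − 4^3 + 4^9 = 262080.
N = 262080/9 = 29120.

29120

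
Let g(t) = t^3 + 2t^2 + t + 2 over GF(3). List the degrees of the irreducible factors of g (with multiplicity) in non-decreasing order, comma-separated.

Roots in GF(3): g(0) = 2; g(1) = 0 → root; g(2) = 2.
Linear factors from roots: (t + 2).
Complete factorization: g(t) = (t + 2)·(t^2 + 1).
Factor degrees with multiplicity: 1 + 2 = 3.

1, 2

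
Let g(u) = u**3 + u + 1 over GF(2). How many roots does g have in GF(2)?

0

Evaluate at each of the 2 elements of GF(2):
g(0) = 1; g(1) = 1.
No element is a root.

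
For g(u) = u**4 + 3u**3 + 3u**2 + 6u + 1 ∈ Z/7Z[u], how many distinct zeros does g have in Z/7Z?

2

Evaluate at each of the 7 elements of Z/7Z:
g(0) = 1; g(1) = 0 → root; g(2) = 2; g(3) = 5; g(4) = 3; g(5) = 0 → root; g(6) = 3.
Roots: {1, 5}.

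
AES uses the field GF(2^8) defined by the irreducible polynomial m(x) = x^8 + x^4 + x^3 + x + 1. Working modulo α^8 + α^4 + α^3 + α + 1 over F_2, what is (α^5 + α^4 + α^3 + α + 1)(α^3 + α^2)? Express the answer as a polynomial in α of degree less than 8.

Multiply in F_2[α]: (α^5 + α^4 + α^3 + α + 1)·(α^3 + α^2) = α^8 + α^5 + α^4 + α^2.
Reduce using α^8 ≡ α^4 + α^3 + α + 1 (mod α^8 + α^4 + α^3 + α + 1).
Reduced: α^5 + α^3 + α^2 + α + 1.

α^5 + α^3 + α^2 + α + 1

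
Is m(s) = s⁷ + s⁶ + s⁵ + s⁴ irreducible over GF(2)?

No

Check for roots in GF(2): m(0) = 0 → root; m(1) = 0 → root.
m(0) = 0, so (s) divides m(s); m is reducible.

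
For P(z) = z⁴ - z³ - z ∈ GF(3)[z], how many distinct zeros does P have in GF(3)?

2

Evaluate at each of the 3 elements of GF(3):
P(0) = 0 → root; P(1) = 2; P(2) = 0 → root.
Roots: {0, 2}.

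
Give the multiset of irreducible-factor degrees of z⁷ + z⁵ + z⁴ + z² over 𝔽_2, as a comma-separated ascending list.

1, 1, 1, 1, 1, 2

Write h(z) = z⁷ + z⁵ + z⁴ + z².
Roots in 𝔽_2: h(0) = 0 → root; h(1) = 0 → root.
Linear factors from roots: (z), (z + 1).
Complete factorization: h(z) = (z)^2·(z + 1)^3·(z² + z + 1).
Factor degrees with multiplicity: 1 + 1 + 1 + 1 + 1 + 2 = 7.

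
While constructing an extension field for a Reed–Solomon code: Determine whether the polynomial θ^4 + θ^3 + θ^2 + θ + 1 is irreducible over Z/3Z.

Write f(θ) = θ^4 + θ^3 + θ^2 + θ + 1.
Check for roots in Z/3Z: f(0) = 1; f(1) = 2; f(2) = 1.
No roots, so no linear factors.
Monic irreducibles of degree 2 over GF(3): θ^2 + 1, θ^2 + θ + 2, θ^2 + 2θ + 2.
None of them divide f (all give nonzero remainder).
No irreducible factor of degree ≤ 2 exists, so f is irreducible over GF(3).

Yes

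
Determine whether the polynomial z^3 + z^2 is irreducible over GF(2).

Write h(z) = z^3 + z^2.
Check for roots in GF(2): h(0) = 0 → root; h(1) = 0 → root.
h(0) = 0, so (z) divides h(z); h is reducible.

No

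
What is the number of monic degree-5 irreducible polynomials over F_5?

624

The number of monic irreducibles of degree 5 over GF(5) is (1/5)·Σ_{d∣5} μ(5/d) 5^d.
Divisors of 5: 1, 5; μ(5/d) for each: -1, 1.
Σ = − 5^1 + 5^5 = 3120.
N = 3120/5 = 624.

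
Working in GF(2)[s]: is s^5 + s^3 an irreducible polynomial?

Write f(s) = s^5 + s^3.
Check for roots in GF(2): f(0) = 0 → root; f(1) = 0 → root.
f(0) = 0, so (s) divides f(s); f is reducible.

No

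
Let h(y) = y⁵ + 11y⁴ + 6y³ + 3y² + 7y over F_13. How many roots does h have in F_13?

Evaluate at each of the 13 elements of F_13:
h(0) = 0 → root; h(1) = 2; h(2) = 9; h(3) = 5; h(4) = 10; h(5) = 5; h(6) = 0 → root; h(7) = 11; h(8) = 11; h(9) = 11; h(10) = 11; h(11) = 3; h(12) = 0 → root.
Roots: {0, 6, 12}.

3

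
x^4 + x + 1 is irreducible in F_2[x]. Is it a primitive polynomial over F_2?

Yes

Write f(x) = x^4 + x + 1.
|GF(2^4)^×| = 2^4 − 1 = 15. Prime factorization: 15 = 3·5.
f is primitive ⇔ x has order 15 in GF(2)[x]/(f), i.e. x^(15/q) ≠ 1 for each prime q | 15.
x^(5) mod f = x^2 + x.
x^(3) mod f = x^3.
None equal 1, so x has full order 15; f is primitive.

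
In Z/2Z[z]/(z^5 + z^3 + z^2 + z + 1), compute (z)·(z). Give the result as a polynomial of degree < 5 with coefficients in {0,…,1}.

Multiply in Z/2Z[z]: (z)·(z) = z^2.
Reduced: z^2.

z^2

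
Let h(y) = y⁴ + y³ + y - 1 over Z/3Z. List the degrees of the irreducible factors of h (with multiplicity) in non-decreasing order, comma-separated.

Roots in Z/3Z: h(0) = 2; h(1) = 2; h(2) = 1.
Complete factorization: h(y) = (y² + 1)·(y² + y - 1).
Factor degrees with multiplicity: 2 + 2 = 4.

2, 2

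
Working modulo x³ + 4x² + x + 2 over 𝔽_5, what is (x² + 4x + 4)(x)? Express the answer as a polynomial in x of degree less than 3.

Multiply in 𝔽_5[x]: (x² + 4x + 4)·(x) = x³ + 4x² + 4x.
Reduce using x³ ≡ x² + 4x + 3 (mod x³ + 4x² + x + 2).
Reduced: 3x + 3.

3x + 3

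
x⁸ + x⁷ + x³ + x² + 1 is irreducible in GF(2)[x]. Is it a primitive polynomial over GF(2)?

Yes

Write f(x) = x⁸ + x⁷ + x³ + x² + 1.
|GF(2^8)^×| = 2^8 − 1 = 255. Prime factorization: 255 = 3·5·17.
f is primitive ⇔ x has order 255 in GF(2)[x]/(f), i.e. x^(255/q) ≠ 1 for each prime q | 255.
x^(85) mod f = x⁶ + x³ + x² + x.
x^(51) mod f = x⁵ + x⁴ + x² + 1.
x^(15) mod f = x⁷ + x⁶ + x⁴ + x³.
None equal 1, so x has full order 255; f is primitive.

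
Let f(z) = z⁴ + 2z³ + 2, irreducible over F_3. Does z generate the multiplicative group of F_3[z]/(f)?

|GF(3^4)^×| = 3^4 − 1 = 80. Prime factorization: 80 = 2^4·5.
f is primitive ⇔ z has order 80 in GF(3)[z]/(f), i.e. z^(80/q) ≠ 1 for each prime q | 80.
z^(40) mod f = 2.
z^(16) mod f = 2z² + z + 2.
None equal 1, so z has full order 80; f is primitive.

Yes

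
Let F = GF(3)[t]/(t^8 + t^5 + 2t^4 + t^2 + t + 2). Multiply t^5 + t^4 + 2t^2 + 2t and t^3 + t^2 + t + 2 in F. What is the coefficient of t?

Multiply in GF(3)[t]: (t^5 + t^4 + 2t^2 + 2t)·(t^3 + t^2 + t + 2) = t^8 + 2t^7 + 2t^6 + 2t^5 + t^3 + t.
Reduce using t^8 ≡ 2t^5 + t^4 + 2t^2 + 2t + 1 (mod t^8 + t^5 + 2t^4 + t^2 + t + 2).
Reduced: 2t^7 + 2t^6 + t^5 + t^4 + t^3 + 2t^2 + 1.

0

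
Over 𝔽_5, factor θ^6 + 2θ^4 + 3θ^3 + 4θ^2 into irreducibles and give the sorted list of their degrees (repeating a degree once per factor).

1, 1, 1, 3

Write f(θ) = θ^6 + 2θ^4 + 3θ^3 + 4θ^2.
Roots in 𝔽_5: f(0) = 0 → root; f(1) = 0 → root; f(2) = 1; f(3) = 3; f(4) = 4.
Linear factors from roots: (θ), (θ + 4).
Complete factorization: f(θ) = (θ + 4)·(θ)^2·(θ^3 + θ^2 + 3θ + 1).
Factor degrees with multiplicity: 1 + 1 + 1 + 3 = 6.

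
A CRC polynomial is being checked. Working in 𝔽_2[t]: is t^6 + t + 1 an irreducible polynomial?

Yes

Write h(t) = t^6 + t + 1.
Check for roots in 𝔽_2: h(0) = 1; h(1) = 1.
No roots, so no linear factors.
Monic irreducibles of degree 2 over GF(2): t^2 + t + 1.
None of them divide h (all give nonzero remainder).
Monic irreducibles of degree 3 over GF(2): t^3 + t + 1, t^3 + t^2 + 1.
None of them divide h (all give nonzero remainder).
No irreducible factor of degree ≤ 3 exists, so h is irreducible over GF(2).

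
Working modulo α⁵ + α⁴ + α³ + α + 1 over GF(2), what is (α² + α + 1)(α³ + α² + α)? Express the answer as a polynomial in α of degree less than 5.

α^4 + 1

Multiply in GF(2)[α]: (α² + α + 1)·(α³ + α² + α) = α⁵ + α³ + α.
Reduce using α⁵ ≡ α⁴ + α³ + α + 1 (mod α⁵ + α⁴ + α³ + α + 1).
Reduced: α⁴ + 1.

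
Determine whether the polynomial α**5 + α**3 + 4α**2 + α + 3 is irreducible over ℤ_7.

Yes

Write h(α) = α**5 + α**3 + 4α**2 + α + 3.
Check for roots in ℤ_7: h(0) = 3; h(1) = 3; h(2) = 5; h(3) = 4; h(4) = 4; h(5) = 5; h(6) = 4.
No roots, so no linear factors.
Degree-2 irreducible divisors: test the 21 monic irreducibles of degree 2 over GF(7).
None of them divide h (all give nonzero remainder).
No irreducible factor of degree ≤ 2 exists, so h is irreducible over GF(7).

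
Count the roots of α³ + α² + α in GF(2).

Write g(α) = α³ + α² + α.
Evaluate at each of the 2 elements of GF(2):
g(0) = 0 → root; g(1) = 1.
Roots: {0}.

1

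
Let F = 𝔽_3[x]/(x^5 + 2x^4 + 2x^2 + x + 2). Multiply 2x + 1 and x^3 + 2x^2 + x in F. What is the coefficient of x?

1

Multiply in 𝔽_3[x]: (2x + 1)·(x^3 + 2x^2 + x) = 2x^4 + 2x^3 + x^2 + x.
Reduced: 2x^4 + 2x^3 + x^2 + x.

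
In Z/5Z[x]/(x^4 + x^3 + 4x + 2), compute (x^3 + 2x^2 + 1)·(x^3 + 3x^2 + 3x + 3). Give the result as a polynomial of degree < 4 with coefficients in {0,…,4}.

x^3 + x^2 + 3

Multiply in Z/5Z[x]: (x^3 + 2x^2 + 1)·(x^3 + 3x^2 + 3x + 3) = x^6 + 4x^4 + 4x^2 + 3x + 3.
Reduce using x^4 ≡ 4x^3 + x + 3 (mod x^4 + x^3 + 4x + 2).
Reduced: x^3 + x^2 + 3.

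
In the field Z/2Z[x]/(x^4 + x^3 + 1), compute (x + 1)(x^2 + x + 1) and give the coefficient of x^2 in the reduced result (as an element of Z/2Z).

Multiply in Z/2Z[x]: (x + 1)·(x^2 + x + 1) = x^3 + 1.
Reduced: x^3 + 1.

0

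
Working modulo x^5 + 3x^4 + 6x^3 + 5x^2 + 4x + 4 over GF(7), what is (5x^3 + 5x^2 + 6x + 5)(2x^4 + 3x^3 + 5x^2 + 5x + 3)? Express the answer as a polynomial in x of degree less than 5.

Multiply in GF(7)[x]: (5x^3 + 5x^2 + 6x + 5)·(2x^4 + 3x^3 + 5x^2 + 5x + 3) = 3x^7 + 4x^6 + 3x^5 + x^4 + x^3 + x + 1.
Reduce using x^5 ≡ 4x^4 + x^3 + 2x^2 + 3x + 3 (mod x^5 + 3x^4 + 6x^3 + 5x^2 + 4x + 4).
Reduced: 2x^4 + x^2 + 1.

2x^4 + x^2 + 1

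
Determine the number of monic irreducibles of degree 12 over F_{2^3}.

The number of monic irreducibles of degree 12 over GF(8) is (1/12)·Σ_{d∣12} μ(12/d) 8^d.
Divisors of 12: 1, 2, 3, 4, 6, 12; μ(12/d) for each: 0, 1, 0, -1, -1, 1.
Σ = 8^2 − 8^4 − 8^6 + 8^12 = 68719210560.
N = 68719210560/12 = 5726600880.

5726600880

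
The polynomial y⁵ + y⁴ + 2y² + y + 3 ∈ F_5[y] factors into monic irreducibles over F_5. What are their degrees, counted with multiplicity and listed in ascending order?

5

Write f(y) = y⁵ + y⁴ + 2y² + y + 3.
Roots in F_5: f(0) = 3; f(1) = 3; f(2) = 1; f(3) = 3; f(4) = 4.
Complete factorization: f(y) = (y⁵ + y⁴ + 2y² + y + 3).
Factor degrees with multiplicity: 5 = 5.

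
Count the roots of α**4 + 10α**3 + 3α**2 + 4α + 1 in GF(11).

0

Write g(α) = α**4 + 10α**3 + 3α**2 + 4α + 1.
Evaluate at each of the 11 elements of GF(11):
g(0) = 1; g(1) = 8; g(2) = 7; g(3) = 6; g(4) = 4; g(5) = 2; g(6) = 3; g(7) = 1; g(8) = 3; g(9) = 7; g(10) = 2.
No element is a root.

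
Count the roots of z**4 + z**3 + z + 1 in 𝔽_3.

Write f(z) = z**4 + z**3 + z + 1.
Evaluate at each of the 3 elements of 𝔽_3:
f(0) = 1; f(1) = 1; f(2) = 0 → root.
Roots: {2}.

1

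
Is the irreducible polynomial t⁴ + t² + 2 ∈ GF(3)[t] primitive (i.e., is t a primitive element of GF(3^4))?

No

Write f(t) = t⁴ + t² + 2.
|GF(3^4)^×| = 3^4 − 1 = 80. Prime factorization: 80 = 2^4·5.
f is primitive ⇔ t has order 80 in GF(3)[t]/(f), i.e. t^(80/q) ≠ 1 for each prime q | 80.
t^(40) mod f = 2.
t^(16) mod f = 1
Since t^(16) = 1, the order of t divides 16 < 80; not primitive.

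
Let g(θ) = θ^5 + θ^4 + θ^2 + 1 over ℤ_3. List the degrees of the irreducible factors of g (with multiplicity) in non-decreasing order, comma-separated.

5

Roots in ℤ_3: g(0) = 1; g(1) = 1; g(2) = 2.
Complete factorization: g(θ) = (θ^5 + θ^4 + θ^2 + 1).
Factor degrees with multiplicity: 5 = 5.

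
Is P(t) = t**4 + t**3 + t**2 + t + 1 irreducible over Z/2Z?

Check for roots in Z/2Z: P(0) = 1; P(1) = 1.
No roots, so no linear factors.
Monic irreducibles of degree 2 over GF(2): t**2 + t + 1.
None of them divide P (all give nonzero remainder).
No irreducible factor of degree ≤ 2 exists, so P is irreducible over GF(2).

Yes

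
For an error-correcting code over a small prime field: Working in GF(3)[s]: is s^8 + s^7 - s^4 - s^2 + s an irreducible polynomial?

Write m(s) = s^8 + s^7 - s^4 - s^2 + s.
Check for roots in GF(3): m(0) = 0 → root; m(1) = 1; m(2) = 0 → root.
m(0) = 0, so (s) divides m(s); m is reducible.

No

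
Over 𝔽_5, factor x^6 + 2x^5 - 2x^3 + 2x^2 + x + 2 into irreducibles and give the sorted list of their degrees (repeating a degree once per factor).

Write h(x) = x^6 + 2x^5 - 2x^3 + 2x^2 + x + 2.
Roots in 𝔽_5: h(0) = 2; h(1) = 1; h(2) = 4; h(3) = 4; h(4) = 4.
Complete factorization: h(x) = (x^6 + 2x^5 - 2x^3 + 2x^2 + x + 2).
Factor degrees with multiplicity: 6 = 6.

6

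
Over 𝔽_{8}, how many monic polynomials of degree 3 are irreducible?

168

The number of monic irreducibles of degree 3 over GF(8) is (1/3)·Σ_{d∣3} μ(3/d) 8^d.
Divisors of 3: 1, 3; μ(3/d) for each: -1, 1.
Σ = − 8^1 + 8^3 = 504.
N = 504/3 = 168.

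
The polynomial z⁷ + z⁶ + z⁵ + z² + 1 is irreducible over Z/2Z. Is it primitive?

Yes

Write f(z) = z⁷ + z⁶ + z⁵ + z² + 1.
|GF(2^7)^×| = 2^7 − 1 = 127. Prime factorization: 127 = 127.
f is primitive ⇔ z has order 127 in GF(2)[z]/(f), i.e. z^(127/q) ≠ 1 for each prime q | 127.
z^(1) mod f = z.
None equal 1, so z has full order 127; f is primitive.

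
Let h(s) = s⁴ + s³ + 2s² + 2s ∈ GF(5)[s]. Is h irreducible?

No

Check for roots in GF(5): h(0) = 0 → root; h(1) = 1; h(2) = 1; h(3) = 2; h(4) = 0 → root.
h(0) = 0, so (s) divides h(s); h is reducible.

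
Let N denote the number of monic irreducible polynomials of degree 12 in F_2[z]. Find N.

335

x^(2^12) − x is the product of all monic irreducibles of degree dividing 12; Möbius inversion gives N = (1/12) Σ μ(12/d)·2^d.
Divisors of 12: 1, 2, 3, 4, 6, 12; μ(12/d) for each: 0, 1, 0, -1, -1, 1.
Σ = 2^2 − 2^4 − 2^6 + 2^12 = 4020.
N = 4020/12 = 335.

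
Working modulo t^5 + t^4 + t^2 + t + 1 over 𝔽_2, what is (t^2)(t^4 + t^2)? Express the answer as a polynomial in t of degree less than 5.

Multiply in 𝔽_2[t]: (t^2)·(t^4 + t^2) = t^6 + t^4.
Reduce using t^5 ≡ t^4 + t^2 + t + 1 (mod t^5 + t^4 + t^2 + t + 1).
Reduced: t^3 + 1.

t^3 + 1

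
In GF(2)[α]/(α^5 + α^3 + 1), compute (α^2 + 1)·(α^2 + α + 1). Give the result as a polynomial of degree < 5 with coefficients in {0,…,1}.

α^4 + α^3 + α + 1

Multiply in GF(2)[α]: (α^2 + 1)·(α^2 + α + 1) = α^4 + α^3 + α + 1.
Reduced: α^4 + α^3 + α + 1.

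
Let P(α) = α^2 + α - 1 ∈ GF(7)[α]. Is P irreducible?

Yes

Check for roots in GF(7): P(0) = 6; P(1) = 1; P(2) = 5; P(3) = 4; P(4) = 5; P(5) = 1; P(6) = 6.
No roots. A degree-2 polynomial over a field with no linear factor is irreducible.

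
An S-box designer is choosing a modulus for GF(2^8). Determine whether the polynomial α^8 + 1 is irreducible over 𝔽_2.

Write P(α) = α^8 + 1.
Check for roots in 𝔽_2: P(0) = 1; P(1) = 0 → root.
P(1) = 0, so (α − 1) divides P(α); P is reducible.

No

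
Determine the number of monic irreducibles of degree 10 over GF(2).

The number of monic irreducibles of degree 10 over GF(2) is (1/10)·Σ_{d∣10} μ(10/d) 2^d.
Divisors of 10: 1, 2, 5, 10; μ(10/d) for each: 1, -1, -1, 1.
Σ = 2^1 − 2^2 − 2^5 + 2^10 = 990.
N = 990/10 = 99.

99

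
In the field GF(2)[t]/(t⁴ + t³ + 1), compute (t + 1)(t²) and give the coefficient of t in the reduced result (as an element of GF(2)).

0

Multiply in GF(2)[t]: (t + 1)·(t²) = t³ + t².
Reduced: t³ + t².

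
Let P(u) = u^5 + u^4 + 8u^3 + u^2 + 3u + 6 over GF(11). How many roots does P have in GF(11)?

Evaluate at each of the 11 elements of GF(11):
P(0) = 6; P(1) = 9; P(2) = 7; P(3) = 3; P(4) = 0 → root; P(5) = 0 → root; P(6) = 3; P(7) = 6; P(8) = 2; P(9) = 1; P(10) = 7.
Roots: {4, 5}.

2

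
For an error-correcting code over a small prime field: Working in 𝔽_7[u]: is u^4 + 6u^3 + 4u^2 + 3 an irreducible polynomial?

Write f(u) = u^4 + 6u^3 + 4u^2 + 3.
Check for roots in 𝔽_7: f(0) = 3; f(1) = 0 → root; f(2) = 6; f(3) = 2; f(4) = 0 → root; f(5) = 1; f(6) = 2.
f(1) = 0, so (u − 1) divides f(u); f is reducible.

No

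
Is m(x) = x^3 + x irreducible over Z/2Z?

No

Check for roots in Z/2Z: m(0) = 0 → root; m(1) = 0 → root.
m(0) = 0, so (x) divides m(x); m is reducible.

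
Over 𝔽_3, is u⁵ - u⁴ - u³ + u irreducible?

Write f(u) = u⁵ - u⁴ - u³ + u.
Check for roots in 𝔽_3: f(0) = 0 → root; f(1) = 0 → root; f(2) = 1.
f(0) = 0, so (u) divides f(u); f is reducible.

No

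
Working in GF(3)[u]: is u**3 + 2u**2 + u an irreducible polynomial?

Write m(u) = u**3 + 2u**2 + u.
Check for roots in GF(3): m(0) = 0 → root; m(1) = 1; m(2) = 0 → root.
m(0) = 0, so (u) divides m(u); m is reducible.

No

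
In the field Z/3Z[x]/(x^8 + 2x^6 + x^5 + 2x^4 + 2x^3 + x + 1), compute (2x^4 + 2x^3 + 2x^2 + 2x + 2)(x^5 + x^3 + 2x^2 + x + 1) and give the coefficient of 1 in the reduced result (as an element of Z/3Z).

0

Multiply in Z/3Z[x]: (2x^4 + 2x^3 + 2x^2 + 2x + 2)·(x^5 + x^3 + 2x^2 + x + 1) = 2x^9 + 2x^8 + x^7 + 2x^6 + x^5 + x^4 + x^3 + 2x^2 + x + 2.
Reduce using x^8 ≡ x^6 + 2x^5 + x^4 + x^3 + 2x + 2 (mod x^8 + 2x^6 + x^5 + 2x^4 + 2x^3 + x + 1).
Reduced: 2x^6 + x^5 + 2x^4.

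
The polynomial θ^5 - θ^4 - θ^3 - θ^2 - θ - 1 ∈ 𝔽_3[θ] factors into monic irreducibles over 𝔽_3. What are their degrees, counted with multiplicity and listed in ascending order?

Write g(θ) = θ^5 - θ^4 - θ^3 - θ^2 - θ - 1.
Roots in 𝔽_3: g(0) = 2; g(1) = 2; g(2) = 1.
Complete factorization: g(θ) = (θ^2 + θ - 1)·(θ^3 + θ^2 - θ + 1).
Factor degrees with multiplicity: 2 + 3 = 5.

2, 3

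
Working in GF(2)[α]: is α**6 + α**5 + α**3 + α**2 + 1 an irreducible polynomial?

Write f(α) = α**6 + α**5 + α**3 + α**2 + 1.
Check for roots in GF(2): f(0) = 1; f(1) = 1.
No roots, so no linear factors.
Monic irreducibles of degree 2 over GF(2): α**2 + α + 1.
None of them divide f (all give nonzero remainder).
Monic irreducibles of degree 3 over GF(2): α**3 + α + 1, α**3 + α**2 + 1.
None of them divide f (all give nonzero remainder).
No irreducible factor of degree ≤ 3 exists, so f is irreducible over GF(2).

Yes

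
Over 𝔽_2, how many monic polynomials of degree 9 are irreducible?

56

The number of monic irreducibles of degree 9 over GF(2) is (1/9)·Σ_{d∣9} μ(9/d) 2^d.
Divisors of 9: 1, 3, 9; μ(9/d) for each: 0, -1, 1.
Σ = − 2^3 + 2^9 = 504.
N = 504/9 = 56.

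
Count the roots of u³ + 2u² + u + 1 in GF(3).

Write h(u) = u³ + 2u² + u + 1.
Evaluate at each of the 3 elements of GF(3):
h(0) = 1; h(1) = 2; h(2) = 1.
No element is a root.

0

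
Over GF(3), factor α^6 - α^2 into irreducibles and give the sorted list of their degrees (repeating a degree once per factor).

1, 1, 1, 1, 2

Write f(α) = α^6 - α^2.
Roots in GF(3): f(0) = 0 → root; f(1) = 0 → root; f(2) = 0 → root.
Linear factors from roots: (α), (α - 1), (α + 1).
Complete factorization: f(α) = (α + 1)·(α - 1)·(α)^2·(α^2 + 1).
Factor degrees with multiplicity: 1 + 1 + 1 + 1 + 2 = 6.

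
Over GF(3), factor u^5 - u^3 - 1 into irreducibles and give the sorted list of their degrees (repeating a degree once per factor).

Write f(u) = u^5 - u^3 - 1.
Roots in GF(3): f(0) = 2; f(1) = 2; f(2) = 2.
Complete factorization: f(u) = (u^2 + u - 1)·(u^3 - u^2 + u + 1).
Factor degrees with multiplicity: 2 + 3 = 5.

2, 3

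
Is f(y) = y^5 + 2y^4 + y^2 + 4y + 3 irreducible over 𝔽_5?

Check for roots in 𝔽_5: f(0) = 3; f(1) = 1; f(2) = 4; f(3) = 4; f(4) = 1.
No roots, so no linear factors.
Degree-2 irreducible divisors: test the 10 monic irreducibles of degree 2 over GF(5).
None of them divide f (all give nonzero remainder).
No irreducible factor of degree ≤ 2 exists, so f is irreducible over GF(5).

Yes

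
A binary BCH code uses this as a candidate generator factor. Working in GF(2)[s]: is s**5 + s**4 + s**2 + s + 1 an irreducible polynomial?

Yes

Write g(s) = s**5 + s**4 + s**2 + s + 1.
Check for roots in GF(2): g(0) = 1; g(1) = 1.
No roots, so no linear factors.
Monic irreducibles of degree 2 over GF(2): s**2 + s + 1.
None of them divide g (all give nonzero remainder).
No irreducible factor of degree ≤ 2 exists, so g is irreducible over GF(2).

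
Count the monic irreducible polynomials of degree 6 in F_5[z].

2580

Gauss's count: N_{5}(6) = (1/6) Σ_{d|6} μ(6/d)·5^d.
Divisors of 6: 1, 2, 3, 6; μ(6/d) for each: 1, -1, -1, 1.
Σ = 5^1 − 5^2 − 5^3 + 5^6 = 15480.
N = 15480/6 = 2580.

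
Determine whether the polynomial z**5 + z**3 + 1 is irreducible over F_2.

Yes

Write h(z) = z**5 + z**3 + 1.
Check for roots in F_2: h(0) = 1; h(1) = 1.
No roots, so no linear factors.
Monic irreducibles of degree 2 over GF(2): z**2 + z + 1.
None of them divide h (all give nonzero remainder).
No irreducible factor of degree ≤ 2 exists, so h is irreducible over GF(2).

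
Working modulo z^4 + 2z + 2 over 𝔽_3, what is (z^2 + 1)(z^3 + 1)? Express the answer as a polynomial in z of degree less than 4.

z^3 + 2z^2 + z + 1

Multiply in 𝔽_3[z]: (z^2 + 1)·(z^3 + 1) = z^5 + z^3 + z^2 + 1.
Reduce using z^4 ≡ z + 1 (mod z^4 + 2z + 2).
Reduced: z^3 + 2z^2 + z + 1.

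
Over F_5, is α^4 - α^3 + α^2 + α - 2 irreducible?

No

Write g(α) = α^4 - α^3 + α^2 + α - 2.
Check for roots in F_5: g(0) = 3; g(1) = 0 → root; g(2) = 2; g(3) = 4; g(4) = 0 → root.
g(1) = 0, so (α − 1) divides g(α); g is reducible.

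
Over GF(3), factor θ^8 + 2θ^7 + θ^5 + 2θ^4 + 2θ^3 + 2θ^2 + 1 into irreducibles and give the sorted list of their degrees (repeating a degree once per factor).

8

Write f(θ) = θ^8 + 2θ^7 + θ^5 + 2θ^4 + 2θ^3 + 2θ^2 + 1.
Roots in GF(3): f(0) = 1; f(1) = 2; f(2) = 1.
Complete factorization: f(θ) = (θ^8 + 2θ^7 + θ^5 + 2θ^4 + 2θ^3 + 2θ^2 + 1).
Factor degrees with multiplicity: 8 = 8.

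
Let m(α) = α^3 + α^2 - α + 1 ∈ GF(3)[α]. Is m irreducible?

Yes

Check for roots in GF(3): m(0) = 1; m(1) = 2; m(2) = 2.
No roots. A degree-3 polynomial over a field with no linear factor is irreducible.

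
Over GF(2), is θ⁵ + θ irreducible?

No

Write m(θ) = θ⁵ + θ.
Check for roots in GF(2): m(0) = 0 → root; m(1) = 0 → root.
m(0) = 0, so (θ) divides m(θ); m is reducible.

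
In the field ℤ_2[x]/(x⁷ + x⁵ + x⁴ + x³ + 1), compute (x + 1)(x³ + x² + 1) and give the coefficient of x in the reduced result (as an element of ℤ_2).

1

Multiply in ℤ_2[x]: (x + 1)·(x³ + x² + 1) = x⁴ + x² + x + 1.
Reduced: x⁴ + x² + x + 1.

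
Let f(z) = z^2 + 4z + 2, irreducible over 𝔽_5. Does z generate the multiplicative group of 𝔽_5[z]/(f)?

Yes

|GF(5^2)^×| = 5^2 − 1 = 24. Prime factorization: 24 = 2^3·3.
f is primitive ⇔ z has order 24 in GF(5)[z]/(f), i.e. z^(24/q) ≠ 1 for each prime q | 24.
z^(12) mod f = 4.
z^(8) mod f = 2z + 1.
None equal 1, so z has full order 24; f is primitive.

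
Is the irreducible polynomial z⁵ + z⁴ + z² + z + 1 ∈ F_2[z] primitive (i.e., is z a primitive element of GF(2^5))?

Yes

Write f(z) = z⁵ + z⁴ + z² + z + 1.
|GF(2^5)^×| = 2^5 − 1 = 31. Prime factorization: 31 = 31.
f is primitive ⇔ z has order 31 in GF(2)[z]/(f), i.e. z^(31/q) ≠ 1 for each prime q | 31.
z^(1) mod f = z.
None equal 1, so z has full order 31; f is primitive.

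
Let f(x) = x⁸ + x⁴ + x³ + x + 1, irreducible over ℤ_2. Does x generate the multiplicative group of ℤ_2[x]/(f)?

|GF(2^8)^×| = 2^8 − 1 = 255. Prime factorization: 255 = 3·5·17.
f is primitive ⇔ x has order 255 in GF(2)[x]/(f), i.e. x^(255/q) ≠ 1 for each prime q | 255.
x^(85) mod f = x⁷ + x⁵ + x⁴ + x³ + x² + 1.
x^(51) mod f = 1
x^(15) mod f = x⁵ + x³ + x² + x + 1.
Since x^(51) = 1, the order of x divides 51 < 255; not primitive.

No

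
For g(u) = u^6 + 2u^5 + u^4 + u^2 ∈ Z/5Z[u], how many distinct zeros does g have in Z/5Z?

3

Evaluate at each of the 5 elements of Z/5Z:
g(0) = 0 → root; g(1) = 0 → root; g(2) = 3; g(3) = 0 → root; g(4) = 1.
Roots: {0, 1, 3}.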